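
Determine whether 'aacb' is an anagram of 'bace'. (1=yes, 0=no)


Sort characters of 'aacb': 'aabc'
Sort characters of 'bace': 'abce'
Sorted forms differ -> they are NOT anagrams
Result: 0

0


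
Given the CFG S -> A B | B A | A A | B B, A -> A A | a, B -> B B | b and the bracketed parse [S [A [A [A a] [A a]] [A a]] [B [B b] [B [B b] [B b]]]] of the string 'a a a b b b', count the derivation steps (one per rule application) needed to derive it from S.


Every bracketed nonterminal node [X ...] in the tree is produced by exactly one rule application.
Reading the tree off as a leftmost derivation:
  Step 1: S  =>  A B   (applied S -> A B)
  Step 2: A B  =>  A A B   (applied A -> A A)
  Step 3: A A B  =>  A A A B   (applied A -> A A)
  Step 4: A A A B  =>  a A A B   (applied A -> a)
  Step 5: a A A B  =>  a a A B   (applied A -> a)
  Step 6: a a A B  =>  a a a B   (applied A -> a)
  Step 7: a a a B  =>  a a a B B   (applied B -> B B)
  Step 8: a a a B B  =>  a a a b B   (applied B -> b)
  Step 9: a a a b B  =>  a a a b B B   (applied B -> B B)
  Step 10: a a a b B B  =>  a a a b b B   (applied B -> b)
  Step 11: a a a b b B  =>  a a a b b b   (applied B -> b)
Final yield: a a a b b b
Total rewrite steps: 11

11


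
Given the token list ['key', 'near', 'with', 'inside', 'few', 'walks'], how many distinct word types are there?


Listing all tokens and tracking unique types:
  Token 1: 'key' -> NEW (unique so far: 1)
  Token 2: 'near' -> NEW (unique so far: 2)
  Token 3: 'with' -> NEW (unique so far: 3)
  Token 4: 'inside' -> NEW (unique so far: 4)
  Token 5: 'few' -> NEW (unique so far: 5)
  Token 6: 'walks' -> NEW (unique so far: 6)
Unique types: ('few', 'inside', 'key', 'near', 'walks', 'with')
Vocabulary size: 6

6


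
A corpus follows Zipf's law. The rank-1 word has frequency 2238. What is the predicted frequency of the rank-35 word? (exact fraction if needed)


Zipf's law: freq(rank) = f1 / rank
f1 = 2238, rank = 35
freq = 2238 / 35
GCD(2238, 35) = 1
Simplified: 2238/35

2238/35


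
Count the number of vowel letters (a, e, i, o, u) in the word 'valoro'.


Scanning each character of 'valoro':
  Position 1: 'v' -> consonant (running count: 0)
  Position 2: 'a' -> vowel (running count: 1)
  Position 3: 'l' -> consonant (running count: 1)
  Position 4: 'o' -> vowel (running count: 2)
  Position 5: 'r' -> consonant (running count: 2)
  Position 6: 'o' -> vowel (running count: 3)
Total vowels: 3

3


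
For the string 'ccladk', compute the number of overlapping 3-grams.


String 'ccladk' has length L = 6.
Number of overlapping n-grams = L - n + 1
Substituting: 6 - 3 + 1 = 4

4


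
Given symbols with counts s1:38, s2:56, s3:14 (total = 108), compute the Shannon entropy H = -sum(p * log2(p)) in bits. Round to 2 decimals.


Computing entropy H = -sum(p_i * log2(p_i)):
  s1: p = 38/108 = 0.3519, -p*log2(p) = 0.5302
  s2: p = 56/108 = 0.5185, -p*log2(p) = 0.4913
  s3: p = 14/108 = 0.1296, -p*log2(p) = 0.3821
H = sum of terms = 1.4036
Rounded to 2 decimals: 1.40

1.40


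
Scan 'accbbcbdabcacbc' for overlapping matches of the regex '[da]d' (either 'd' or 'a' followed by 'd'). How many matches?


Pattern: [da]d means either 'd' or 'a' followed by 'd'.
Scanning 'accbbcbdabcacbc' position-by-position:
  Pos 0: window 'ac' -> no
  Pos 1: window 'cc' -> no
  Pos 2: window 'cb' -> no
  Pos 3: window 'bb' -> no
  Pos 4: window 'bc' -> no
  Pos 5: window 'cb' -> no
  Pos 6: window 'bd' -> no
  Pos 7: window 'da' -> no
  Pos 8: window 'ab' -> no
  Pos 9: window 'bc' -> no
  Pos 10: window 'ca' -> no
  Pos 11: window 'ac' -> no
  Pos 12: window 'cb' -> no
  Pos 13: window 'bc' -> no
  Pos 14: window 'c' -> no
Total matches: 0

0


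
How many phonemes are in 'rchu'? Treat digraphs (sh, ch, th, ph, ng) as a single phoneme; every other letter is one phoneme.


Parsing 'rchu' greedily, digraphs first:
  'r' -> consonant phoneme (phonemes so far: 1)
  'ch' -> digraph (1 consonant phoneme) (phonemes so far: 2)
  'u' -> vowel phoneme (phonemes so far: 3)
Total phonemes: 3

3


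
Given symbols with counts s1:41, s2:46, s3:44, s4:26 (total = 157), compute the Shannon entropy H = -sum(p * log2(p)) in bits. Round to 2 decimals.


Computing entropy H = -sum(p_i * log2(p_i)):
  s1: p = 41/157 = 0.2611, -p*log2(p) = 0.5059
  s2: p = 46/157 = 0.2930, -p*log2(p) = 0.5189
  s3: p = 44/157 = 0.2803, -p*log2(p) = 0.5143
  s4: p = 26/157 = 0.1656, -p*log2(p) = 0.4296
H = sum of terms = 1.9687
Rounded to 2 decimals: 1.97

1.97


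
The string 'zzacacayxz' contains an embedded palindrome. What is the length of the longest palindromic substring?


Scanning 'zzacacayxz' for palindromic substrings.
Substring at positions 2-6: 'acaca'.
Check: reverse('acaca') = 'acaca' -> palindrome confirmed.
Neighbouring characters ('z' / 'y') break symmetry, so it cannot extend further.
No longer palindromic substring exists; longest length = 5

5


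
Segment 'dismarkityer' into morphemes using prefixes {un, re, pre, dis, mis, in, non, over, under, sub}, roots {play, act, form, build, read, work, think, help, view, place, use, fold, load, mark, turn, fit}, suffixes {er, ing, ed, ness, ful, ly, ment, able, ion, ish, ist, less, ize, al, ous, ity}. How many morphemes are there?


Segmenting 'dismarkityer' against the inventory:
  'dis' -> prefix (morpheme 1)
  'mark' -> root (morpheme 2)
  'ity' -> suffix (morpheme 3)
  'er' -> suffix (morpheme 4)
Total morphemes: 4

4


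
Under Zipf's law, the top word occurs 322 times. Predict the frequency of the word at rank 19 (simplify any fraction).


Zipf's law: freq(rank) = f1 / rank
f1 = 322, rank = 19
freq = 322 / 19
GCD(322, 19) = 1
Simplified: 322/19

322/19


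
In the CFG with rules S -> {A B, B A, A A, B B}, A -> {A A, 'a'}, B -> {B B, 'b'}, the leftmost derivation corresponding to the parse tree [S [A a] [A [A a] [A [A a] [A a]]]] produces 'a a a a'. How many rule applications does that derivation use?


Every bracketed nonterminal node [X ...] in the tree is produced by exactly one rule application.
Reading the tree off as a leftmost derivation:
  Step 1: S  =>  A A   (applied S -> A A)
  Step 2: A A  =>  a A   (applied A -> a)
  Step 3: a A  =>  a A A   (applied A -> A A)
  Step 4: a A A  =>  a a A   (applied A -> a)
  Step 5: a a A  =>  a a A A   (applied A -> A A)
  Step 6: a a A A  =>  a a a A   (applied A -> a)
  Step 7: a a a A  =>  a a a a   (applied A -> a)
Final yield: a a a a
Total rewrite steps: 7

7


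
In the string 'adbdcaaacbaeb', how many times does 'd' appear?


Scanning 'adbdcaaacbaeb' for 'd':
  Position 1: 'd' -> MATCH (count: 1)
  Position 3: 'd' -> MATCH (count: 2)
Total occurrences of 'd': 2

2


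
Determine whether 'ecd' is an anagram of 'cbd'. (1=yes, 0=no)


Sort characters of 'ecd': 'cde'
Sort characters of 'cbd': 'bcd'
Sorted forms differ -> they are NOT anagrams
Result: 0

0


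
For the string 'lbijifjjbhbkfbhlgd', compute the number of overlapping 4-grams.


String 'lbijifjjbhbkfbhlgd' has length L = 18.
Number of overlapping n-grams = L - n + 1
Substituting: 18 - 4 + 1 = 15

15


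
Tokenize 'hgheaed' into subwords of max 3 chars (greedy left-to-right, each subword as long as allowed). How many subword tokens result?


'hgheaed' has 7 characters.
Chunking with max size 3:
  Chunk 1: 'hgh' (positions 0-2)
  Chunk 2: 'eae' (positions 3-5)
  Chunk 3: 'd' (positions 6-6)
Total chunks: ceil(7 / 3) = 3

3


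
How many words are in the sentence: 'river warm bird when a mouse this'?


Counting words by splitting on spaces:
  Word 1: 'river'
  Word 2: 'warm'
  Word 3: 'bird'
  Word 4: 'when'
  Word 5: 'a'
  Word 6: 'mouse'
  Word 7: 'this'
Total words: 7

7


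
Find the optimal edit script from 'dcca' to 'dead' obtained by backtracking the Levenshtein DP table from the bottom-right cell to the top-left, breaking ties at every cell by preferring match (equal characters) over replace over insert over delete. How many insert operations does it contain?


Edit distance = 3. Backtracking from cell (4, 4) with preference match > replace > insert > delete,
then listing the resulting alignment 'dcca' -> 'dead' left to right:
  Step 1: keep 'd'
  Step 2: replace c->e
  Step 3: replace c->a
  Step 4: replace a->d
Total insertions: 0

0


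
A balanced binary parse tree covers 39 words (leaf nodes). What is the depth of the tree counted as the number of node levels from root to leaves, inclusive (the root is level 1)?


In a balanced binary tree with n leaves the deepest leaf is ceil(log2(n)) edges below the root,
so counting node levels inclusive of root and leaves gives ceil(log2(n)) + 1 levels.
log2(39) = 5.2854
ceil(5.2854) = 6
levels = 6 + 1 = 7

7


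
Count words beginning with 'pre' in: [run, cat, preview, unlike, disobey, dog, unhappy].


Checking each word for prefix 'pre':
  'run' -> no (count: 0)
  'cat' -> no (count: 0)
  'preview' -> YES, starts with 'pre' (count: 1)
  'unlike' -> no (count: 1)
  'disobey' -> no (count: 1)
  'dog' -> no (count: 1)
  'unhappy' -> no (count: 1)
Total with prefix 'pre': 1

1


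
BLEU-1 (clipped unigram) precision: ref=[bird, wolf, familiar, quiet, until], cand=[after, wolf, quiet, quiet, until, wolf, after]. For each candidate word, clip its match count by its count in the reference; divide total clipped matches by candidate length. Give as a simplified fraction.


Reference word counts: {'bird': 1, 'familiar': 1, 'quiet': 1, 'until': 1, 'wolf': 1}
Checking each candidate word (with clipping):
  'after' -> not in reference -> no match (matches: 0)
  'wolf' -> in reference (ref count 1, used 1/1) -> match (matches: 1)
  'quiet' -> in reference (ref count 1, used 1/1) -> match (matches: 2)
  'quiet' -> ref count 1 already used up (1/1) -> clipped, no match (matches: 2)
  'until' -> in reference (ref count 1, used 1/1) -> match (matches: 3)
  'wolf' -> ref count 1 already used up (1/1) -> clipped, no match (matches: 3)
  'after' -> not in reference -> no match (matches: 3)
Clipped matches: 3, Candidate length: 7
Precision = 3/7

3/7


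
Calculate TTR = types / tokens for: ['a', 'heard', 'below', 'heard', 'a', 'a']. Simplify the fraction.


Tokens: 6
Unique types: ('a', 'below', 'heard') = 3
TTR = 3/6
Simplify: divide both by 3 -> 1/2
TTR = 1/2

1/2


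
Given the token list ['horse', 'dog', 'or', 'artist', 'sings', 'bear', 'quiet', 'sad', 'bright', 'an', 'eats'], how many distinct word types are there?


Listing all tokens and tracking unique types:
  Token 1: 'horse' -> NEW (unique so far: 1)
  Token 2: 'dog' -> NEW (unique so far: 2)
  Token 3: 'or' -> NEW (unique so far: 3)
  Token 4: 'artist' -> NEW (unique so far: 4)
  Token 5: 'sings' -> NEW (unique so far: 5)
  Token 6: 'bear' -> NEW (unique so far: 6)
  Token 7: 'quiet' -> NEW (unique so far: 7)
  Token 8: 'sad' -> NEW (unique so far: 8)
  Token 9: 'bright' -> NEW (unique so far: 9)
  Token 10: 'an' -> NEW (unique so far: 10)
  Token 11: 'eats' -> NEW (unique so far: 11)
Unique types: ('an', 'artist', 'bear', 'bright', 'dog', 'eats', 'horse', 'or', 'quiet', 'sad', 'sings')
Vocabulary size: 11

11


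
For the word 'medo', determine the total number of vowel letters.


Scanning each character of 'medo':
  Position 1: 'm' -> consonant (running count: 0)
  Position 2: 'e' -> vowel (running count: 1)
  Position 3: 'd' -> consonant (running count: 1)
  Position 4: 'o' -> vowel (running count: 2)
Total vowels: 2

2


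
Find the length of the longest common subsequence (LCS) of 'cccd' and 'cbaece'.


DP table for LCS of 'cccd' and 'cbaece':
       c  b  a  e  c  e
    0  0  0  0  0  0  0
  c 0  1  1  1  1  1  1
  c 0  1  1  1  1  2  2
  c 0  1  1  1  1  2  2
  d 0  1  1  1  1  2  2
LCS: 'cc'
LCS length = 2

2


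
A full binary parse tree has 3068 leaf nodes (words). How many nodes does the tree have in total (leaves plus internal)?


Leaf nodes (terminals): 3068
Internal nodes = n - 1 = 3068 - 1 = 3067
Total = leaves + internal = 3068 + 3067 = 6135

6135


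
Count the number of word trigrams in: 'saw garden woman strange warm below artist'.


Word trigrams from [7] words:
  Trigram 1: (saw garden woman)
  Trigram 2: (garden woman strange)
  Trigram 3: (woman strange warm)
  Trigram 4: (strange warm below)
  Trigram 5: (warm below artist)
Total word trigrams: 7 - 2 = 5

5


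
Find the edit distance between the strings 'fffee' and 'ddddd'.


Building DP table for s1='fffee' (len 5) and s2='ddddd' (len 5):
       d  d  d  d  d
    0  1  2  3  4  5
  f 1  1  2  3  4  5
  f 2  2  2  3  4  5
  f 3  3  3  3  4  5
  e 4  4  4  4  4  5
  e 5  5  5  5  5  5
Edit distance = dp[5][5] = 5

5


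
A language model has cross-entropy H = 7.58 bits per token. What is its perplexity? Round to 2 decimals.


Perplexity formula: PP = 2^H
H = 7.58
PP = 2^7.58
Decompose: 2^7.58 = 2^7 * 2^0.58
2^7 = 128, 2^0.58 ~ 1.4948492
PP ~ 128 * 1.4948492 = 191.3406976
Rounded to 2 decimals: 191.34

191.34


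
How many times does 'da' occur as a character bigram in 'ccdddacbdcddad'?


Scanning 'ccdddacbdcddad' for bigram 'da':
  Position 0: 'cc' -> no
  Position 1: 'cd' -> no
  Position 2: 'dd' -> no
  Position 3: 'dd' -> no
  Position 4: 'da' -> MATCH
  Position 5: 'ac' -> no
  Position 6: 'cb' -> no
  Position 7: 'bd' -> no
  Position 8: 'dc' -> no
  Position 9: 'cd' -> no
  Position 10: 'dd' -> no
  Position 11: 'da' -> MATCH
  Position 12: 'ad' -> no
Total matches: 2

2


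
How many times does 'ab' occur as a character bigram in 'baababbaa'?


Scanning 'baababbaa' for bigram 'ab':
  Position 0: 'ba' -> no
  Position 1: 'aa' -> no
  Position 2: 'ab' -> MATCH
  Position 3: 'ba' -> no
  Position 4: 'ab' -> MATCH
  Position 5: 'bb' -> no
  Position 6: 'ba' -> no
  Position 7: 'aa' -> no
Total matches: 2

2


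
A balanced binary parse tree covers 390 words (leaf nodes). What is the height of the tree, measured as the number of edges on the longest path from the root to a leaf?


In a balanced binary tree with n leaves the deepest leaf is ceil(log2(n)) edges below the root.
log2(390) = 8.6073
ceil(8.6073) = 9
height (edges) = 9

9


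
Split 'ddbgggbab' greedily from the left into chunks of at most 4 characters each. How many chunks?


'ddbgggbab' has 9 characters.
Chunking with max size 4:
  Chunk 1: 'ddbg' (positions 0-3)
  Chunk 2: 'ggba' (positions 4-7)
  Chunk 3: 'b' (positions 8-8)
Total chunks: ceil(9 / 4) = 3

3


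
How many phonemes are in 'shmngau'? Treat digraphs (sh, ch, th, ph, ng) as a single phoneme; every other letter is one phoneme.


Parsing 'shmngau' greedily, digraphs first:
  'sh' -> digraph (1 consonant phoneme) (phonemes so far: 1)
  'm' -> consonant phoneme (phonemes so far: 2)
  'ng' -> digraph (1 consonant phoneme) (phonemes so far: 3)
  'a' -> vowel phoneme (phonemes so far: 4)
  'u' -> vowel phoneme (phonemes so far: 5)
Total phonemes: 5

5


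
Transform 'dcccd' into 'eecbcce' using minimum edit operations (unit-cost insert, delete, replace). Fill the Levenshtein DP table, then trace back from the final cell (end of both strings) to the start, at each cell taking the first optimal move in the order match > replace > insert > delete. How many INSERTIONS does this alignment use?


Edit distance = 4. Backtracking from cell (5, 7) with preference match > replace > insert > delete,
then listing the resulting alignment 'dcccd' -> 'eecbcce' left to right:
  Step 1: insert 'e' [insertion #1]
  Step 2: replace d->e
  Step 3: keep 'c'
  Step 4: insert 'b' [insertion #2]
  Step 5: keep 'c'
  Step 6: keep 'c'
  Step 7: replace d->e
Total insertions: 2

2


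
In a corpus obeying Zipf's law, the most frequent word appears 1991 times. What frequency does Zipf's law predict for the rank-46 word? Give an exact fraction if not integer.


Zipf's law: freq(rank) = f1 / rank
f1 = 1991, rank = 46
freq = 1991 / 46
GCD(1991, 46) = 1
Simplified: 1991/46

1991/46


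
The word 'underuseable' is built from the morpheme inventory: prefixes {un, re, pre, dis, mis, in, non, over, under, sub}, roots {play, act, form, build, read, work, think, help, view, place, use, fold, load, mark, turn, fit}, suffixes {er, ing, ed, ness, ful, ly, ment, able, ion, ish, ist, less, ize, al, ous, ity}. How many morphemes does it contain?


Segmenting 'underuseable' against the inventory:
  'under' -> prefix (morpheme 1)
  'use' -> root (morpheme 2)
  'able' -> suffix (morpheme 3)
Total morphemes: 3

3


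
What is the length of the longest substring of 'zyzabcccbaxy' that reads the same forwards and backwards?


Scanning 'zyzabcccbaxy' for palindromic substrings.
Substring at positions 3-9: 'abcccba'.
Check: reverse('abcccba') = 'abcccba' -> palindrome confirmed.
Neighbouring characters ('z' / 'x') break symmetry, so it cannot extend further.
No longer palindromic substring exists; longest length = 7

7


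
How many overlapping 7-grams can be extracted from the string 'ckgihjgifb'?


String 'ckgihjgifb' has length L = 10.
Number of overlapping n-grams = L - n + 1
Substituting: 10 - 7 + 1 = 4

4


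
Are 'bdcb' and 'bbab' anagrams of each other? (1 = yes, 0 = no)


Sort characters of 'bdcb': 'bbcd'
Sort characters of 'bbab': 'abbb'
Sorted forms differ -> they are NOT anagrams
Result: 0

0


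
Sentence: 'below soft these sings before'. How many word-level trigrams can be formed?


Word trigrams from [5] words:
  Trigram 1: (below soft these)
  Trigram 2: (soft these sings)
  Trigram 3: (these sings before)
Total word trigrams: 5 - 2 = 3

3


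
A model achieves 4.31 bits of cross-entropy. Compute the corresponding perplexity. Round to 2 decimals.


Perplexity formula: PP = 2^H
H = 4.31
PP = 2^4.31
Decompose: 2^4.31 = 2^4 * 2^0.31
2^4 = 16, 2^0.31 ~ 1.2397077
PP ~ 16 * 1.2397077 = 19.8353232
Rounded to 2 decimals: 19.84

19.84


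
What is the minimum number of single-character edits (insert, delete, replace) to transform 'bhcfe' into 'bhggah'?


Building DP table for s1='bhcfe' (len 5) and s2='bhggah' (len 6):
       b  h  g  g  a  h
    0  1  2  3  4  5  6
  b 1  0  1  2  3  4  5
  h 2  1  0  1  2  3  4
  c 3  2  1  1  2  3  4
  f 4  3  2  2  2  3  4
  e 5  4  3  3  3  3  4
Edit distance = dp[5][6] = 4

4


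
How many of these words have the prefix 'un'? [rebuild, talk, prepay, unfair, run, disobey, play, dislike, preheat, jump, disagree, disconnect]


Checking each word for prefix 'un':
  'rebuild' -> no (count: 0)
  'talk' -> no (count: 0)
  'prepay' -> no (count: 0)
  'unfair' -> YES, starts with 'un' (count: 1)
  'run' -> no (count: 1)
  'disobey' -> no (count: 1)
  'play' -> no (count: 1)
  'dislike' -> no (count: 1)
  'preheat' -> no (count: 1)
  'jump' -> no (count: 1)
  'disagree' -> no (count: 1)
  'disconnect' -> no (count: 1)
Total with prefix 'un': 1

1


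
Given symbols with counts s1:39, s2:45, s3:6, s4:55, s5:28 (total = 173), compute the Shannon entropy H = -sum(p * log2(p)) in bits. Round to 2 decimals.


Computing entropy H = -sum(p_i * log2(p_i)):
  s1: p = 39/173 = 0.2254, -p*log2(p) = 0.4845
  s2: p = 45/173 = 0.2601, -p*log2(p) = 0.5053
  s3: p = 6/173 = 0.0347, -p*log2(p) = 0.1682
  s4: p = 55/173 = 0.3179, -p*log2(p) = 0.5256
  s5: p = 28/173 = 0.1618, -p*log2(p) = 0.4252
H = sum of terms = 2.1088
Rounded to 2 decimals: 2.11

2.11


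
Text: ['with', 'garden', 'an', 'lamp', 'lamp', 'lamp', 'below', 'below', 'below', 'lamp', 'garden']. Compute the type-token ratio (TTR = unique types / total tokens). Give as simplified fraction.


Tokens: 11
Unique types: ('an', 'below', 'garden', 'lamp', 'with') = 5
TTR = 5/11
Already in lowest terms.

5/11


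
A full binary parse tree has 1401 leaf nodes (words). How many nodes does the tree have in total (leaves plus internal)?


Leaf nodes (terminals): 1401
Internal nodes = n - 1 = 1401 - 1 = 1400
Total = leaves + internal = 1401 + 1400 = 2801

2801


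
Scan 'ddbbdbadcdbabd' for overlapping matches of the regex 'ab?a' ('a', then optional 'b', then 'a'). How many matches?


Pattern: ab?a means 'a', then optional 'b', then 'a'.
Scanning 'ddbbdbadcdbabd' position-by-position:
  Pos 0: window 'ddb' -> no
  Pos 1: window 'dbb' -> no
  Pos 2: window 'bbd' -> no
  Pos 3: window 'bdb' -> no
  Pos 4: window 'dba' -> no
  Pos 5: window 'bad' -> no
  Pos 6: window 'adc' -> no
  Pos 7: window 'dcd' -> no
  Pos 8: window 'cdb' -> no
  Pos 9: window 'dba' -> no
  Pos 10: window 'bab' -> no
  Pos 11: window 'abd' -> no
  Pos 12: window 'bd' -> no
  Pos 13: window 'd' -> no
Total matches: 0

0


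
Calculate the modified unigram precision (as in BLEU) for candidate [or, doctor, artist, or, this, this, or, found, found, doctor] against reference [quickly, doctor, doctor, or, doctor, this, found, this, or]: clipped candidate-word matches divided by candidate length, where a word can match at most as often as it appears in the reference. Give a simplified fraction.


Reference word counts: {'doctor': 3, 'found': 1, 'or': 2, 'quickly': 1, 'this': 2}
Checking each candidate word (with clipping):
  'or' -> in reference (ref count 2, used 1/2) -> match (matches: 1)
  'doctor' -> in reference (ref count 3, used 1/3) -> match (matches: 2)
  'artist' -> not in reference -> no match (matches: 2)
  'or' -> in reference (ref count 2, used 2/2) -> match (matches: 3)
  'this' -> in reference (ref count 2, used 1/2) -> match (matches: 4)
  'this' -> in reference (ref count 2, used 2/2) -> match (matches: 5)
  'or' -> ref count 2 already used up (2/2) -> clipped, no match (matches: 5)
  'found' -> in reference (ref count 1, used 1/1) -> match (matches: 6)
  'found' -> ref count 1 already used up (1/1) -> clipped, no match (matches: 6)
  'doctor' -> in reference (ref count 3, used 2/3) -> match (matches: 7)
Clipped matches: 7, Candidate length: 10
Precision = 7/10

7/10


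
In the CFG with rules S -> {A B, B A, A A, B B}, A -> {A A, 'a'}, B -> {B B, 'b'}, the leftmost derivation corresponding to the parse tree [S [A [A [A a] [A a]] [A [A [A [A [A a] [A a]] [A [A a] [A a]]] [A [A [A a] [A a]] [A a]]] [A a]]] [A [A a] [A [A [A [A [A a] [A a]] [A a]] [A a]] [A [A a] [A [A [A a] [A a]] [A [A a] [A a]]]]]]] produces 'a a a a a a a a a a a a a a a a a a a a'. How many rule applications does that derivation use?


Every bracketed nonterminal node [X ...] in the tree is produced by exactly one rule application.
Reading the tree off as a leftmost derivation:
  Step 1: S  =>  A A   (applied S -> A A)
  Step 2: A A  =>  A A A   (applied A -> A A)
  Step 3: A A A  =>  A A A A   (applied A -> A A)
  Step 4: A A A A  =>  a A A A   (applied A -> a)
  Step 5: a A A A  =>  a a A A   (applied A -> a)
  Step 6: a a A A  =>  a a A A A   (applied A -> A A)
  Step 7: a a A A A  =>  a a A A A A   (applied A -> A A)
  Step 8: a a A A A A  =>  a a A A A A A   (applied A -> A A)
  Step 9: a a A A A A A  =>  a a A A A A A A   (applied A -> A A)
  Step 10: a a A A A A A A  =>  a a a A A A A A   (applied A -> a)
  Step 11: a a a A A A A A  =>  a a a a A A A A   (applied A -> a)
  Step 12: a a a a A A A A  =>  a a a a A A A A A   (applied A -> A A)
  Step 13: a a a a A A A A A  =>  a a a a a A A A A   (applied A -> a)
  Step 14: a a a a a A A A A  =>  a a a a a a A A A   (applied A -> a)
  Step 15: a a a a a a A A A  =>  a a a a a a A A A A   (applied A -> A A)
  Step 16: a a a a a a A A A A  =>  a a a a a a A A A A A   (applied A -> A A)
  Step 17: a a a a a a A A A A A  =>  a a a a a a a A A A A   (applied A -> a)
  Step 18: a a a a a a a A A A A  =>  a a a a a a a a A A A   (applied A -> a)
  Step 19: a a a a a a a a A A A  =>  a a a a a a a a a A A   (applied A -> a)
  Step 20: a a a a a a a a a A A  =>  a a a a a a a a a a A   (applied A -> a)
  Step 21: a a a a a a a a a a A  =>  a a a a a a a a a a A A   (applied A -> A A)
  Step 22: a a a a a a a a a a A A  =>  a a a a a a a a a a a A   (applied A -> a)
  Step 23: a a a a a a a a a a a A  =>  a a a a a a a a a a a A A   (applied A -> A A)
  Step 24: a a a a a a a a a a a A A  =>  a a a a a a a a a a a A A A   (applied A -> A A)
  Step 25: a a a a a a a a a a a A A A  =>  a a a a a a a a a a a A A A A   (applied A -> A A)
  Step 26: a a a a a a a a a a a A A A A  =>  a a a a a a a a a a a A A A A A   (applied A -> A A)
  Step 27: a a a a a a a a a a a A A A A A  =>  a a a a a a a a a a a a A A A A   (applied A -> a)
  Step 28: a a a a a a a a a a a a A A A A  =>  a a a a a a a a a a a a a A A A   (applied A -> a)
  Step 29: a a a a a a a a a a a a a A A A  =>  a a a a a a a a a a a a a a A A   (applied A -> a)
  Step 30: a a a a a a a a a a a a a a A A  =>  a a a a a a a a a a a a a a a A   (applied A -> a)
  Step 31: a a a a a a a a a a a a a a a A  =>  a a a a a a a a a a a a a a a A A   (applied A -> A A)
  Step 32: a a a a a a a a a a a a a a a A A  =>  a a a a a a a a a a a a a a a a A   (applied A -> a)
  Step 33: a a a a a a a a a a a a a a a a A  =>  a a a a a a a a a a a a a a a a A A   (applied A -> A A)
  Step 34: a a a a a a a a a a a a a a a a A A  =>  a a a a a a a a a a a a a a a a A A A   (applied A -> A A)
  Step 35: a a a a a a a a a a a a a a a a A A A  =>  a a a a a a a a a a a a a a a a a A A   (applied A -> a)
  Step 36: a a a a a a a a a a a a a a a a a A A  =>  a a a a a a a a a a a a a a a a a a A   (applied A -> a)
  Step 37: a a a a a a a a a a a a a a a a a a A  =>  a a a a a a a a a a a a a a a a a a A A   (applied A -> A A)
  Step 38: a a a a a a a a a a a a a a a a a a A A  =>  a a a a a a a a a a a a a a a a a a a A   (applied A -> a)
  Step 39: a a a a a a a a a a a a a a a a a a a A  =>  a a a a a a a a a a a a a a a a a a a a   (applied A -> a)
Final yield: a a a a a a a a a a a a a a a a a a a a
Total rewrite steps: 39

39


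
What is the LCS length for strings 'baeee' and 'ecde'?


DP table for LCS of 'baeee' and 'ecde':
       e  c  d  e
    0  0  0  0  0
  b 0  0  0  0  0
  a 0  0  0  0  0
  e 0  1  1  1  1
  e 0  1  1  1  2
  e 0  1  1  1  2
LCS: 'ee'
LCS length = 2

2


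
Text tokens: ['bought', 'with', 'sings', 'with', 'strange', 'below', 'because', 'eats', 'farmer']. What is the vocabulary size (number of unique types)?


Listing all tokens and tracking unique types:
  Token 1: 'bought' -> NEW (unique so far: 1)
  Token 2: 'with' -> NEW (unique so far: 2)
  Token 3: 'sings' -> NEW (unique so far: 3)
  Token 4: 'with' -> duplicate (unique so far: 3)
  Token 5: 'strange' -> NEW (unique so far: 4)
  Token 6: 'below' -> NEW (unique so far: 5)
  Token 7: 'because' -> NEW (unique so far: 6)
  Token 8: 'eats' -> NEW (unique so far: 7)
  Token 9: 'farmer' -> NEW (unique so far: 8)
Unique types: ('because', 'below', 'bought', 'eats', 'farmer', 'sings', 'strange', 'with')
Vocabulary size: 8

8


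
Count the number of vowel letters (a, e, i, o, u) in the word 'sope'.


Scanning each character of 'sope':
  Position 1: 's' -> consonant (running count: 0)
  Position 2: 'o' -> vowel (running count: 1)
  Position 3: 'p' -> consonant (running count: 1)
  Position 4: 'e' -> vowel (running count: 2)
Total vowels: 2

2


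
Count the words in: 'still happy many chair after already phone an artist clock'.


Counting words by splitting on spaces:
  Word 1: 'still'
  Word 2: 'happy'
  Word 3: 'many'
  Word 4: 'chair'
  Word 5: 'after'
  Word 6: 'already'
  Word 7: 'phone'
  Word 8: 'an'
  Word 9: 'artist'
  Word 10: 'clock'
Total words: 10

10


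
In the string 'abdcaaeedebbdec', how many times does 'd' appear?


Scanning 'abdcaaeedebbdec' for 'd':
  Position 2: 'd' -> MATCH (count: 1)
  Position 8: 'd' -> MATCH (count: 2)
  Position 12: 'd' -> MATCH (count: 3)
Total occurrences of 'd': 3

3


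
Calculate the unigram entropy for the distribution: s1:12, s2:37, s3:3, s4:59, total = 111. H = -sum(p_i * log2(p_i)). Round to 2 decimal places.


Computing entropy H = -sum(p_i * log2(p_i)):
  s1: p = 12/111 = 0.1081, -p*log2(p) = 0.3470
  s2: p = 37/111 = 0.3333, -p*log2(p) = 0.5283
  s3: p = 3/111 = 0.0270, -p*log2(p) = 0.1408
  s4: p = 59/111 = 0.5315, -p*log2(p) = 0.4846
H = sum of terms = 1.5007
Rounded to 2 decimals: 1.50

1.50


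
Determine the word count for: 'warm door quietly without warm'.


Counting words by splitting on spaces:
  Word 1: 'warm'
  Word 2: 'door'
  Word 3: 'quietly'
  Word 4: 'without'
  Word 5: 'warm'
Total words: 5

5


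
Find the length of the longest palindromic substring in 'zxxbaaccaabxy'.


Scanning 'zxxbaaccaabxy' for palindromic substrings.
Substring at positions 2-11: 'xbaaccaabx'.
Check: reverse('xbaaccaabx') = 'xbaaccaabx' -> palindrome confirmed.
Neighbouring characters ('x' / 'y') break symmetry, so it cannot extend further.
No longer palindromic substring exists; longest length = 10

10


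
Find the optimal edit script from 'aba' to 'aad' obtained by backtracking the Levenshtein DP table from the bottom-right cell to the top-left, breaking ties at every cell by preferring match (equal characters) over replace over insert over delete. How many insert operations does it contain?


Edit distance = 2. Backtracking from cell (3, 3) with preference match > replace > insert > delete,
then listing the resulting alignment 'aba' -> 'aad' left to right:
  Step 1: keep 'a'
  Step 2: replace b->a
  Step 3: replace a->d
Total insertions: 0

0


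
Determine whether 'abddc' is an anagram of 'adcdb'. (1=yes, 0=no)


Sort characters of 'abddc': 'abcdd'
Sort characters of 'adcdb': 'abcdd'
Sorted forms match -> they ARE anagrams
Result: 1

1


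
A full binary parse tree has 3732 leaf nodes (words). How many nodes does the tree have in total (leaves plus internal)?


Leaf nodes (terminals): 3732
Internal nodes = n - 1 = 3732 - 1 = 3731
Total = leaves + internal = 3732 + 3731 = 7463

7463


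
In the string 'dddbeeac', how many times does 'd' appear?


Scanning 'dddbeeac' for 'd':
  Position 0: 'd' -> MATCH (count: 1)
  Position 1: 'd' -> MATCH (count: 2)
  Position 2: 'd' -> MATCH (count: 3)
Total occurrences of 'd': 3

3


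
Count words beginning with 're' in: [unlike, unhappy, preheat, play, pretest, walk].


Checking each word for prefix 're':
  'unlike' -> no (count: 0)
  'unhappy' -> no (count: 0)
  'preheat' -> no (count: 0)
  'play' -> no (count: 0)
  'pretest' -> no (count: 0)
  'walk' -> no (count: 0)
Total with prefix 're': 0

0


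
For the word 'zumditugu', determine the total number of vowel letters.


Scanning each character of 'zumditugu':
  Position 1: 'z' -> consonant (running count: 0)
  Position 2: 'u' -> vowel (running count: 1)
  Position 3: 'm' -> consonant (running count: 1)
  Position 4: 'd' -> consonant (running count: 1)
  Position 5: 'i' -> vowel (running count: 2)
  Position 6: 't' -> consonant (running count: 2)
  Position 7: 'u' -> vowel (running count: 3)
  Position 8: 'g' -> consonant (running count: 3)
  Position 9: 'u' -> vowel (running count: 4)
Total vowels: 4

4


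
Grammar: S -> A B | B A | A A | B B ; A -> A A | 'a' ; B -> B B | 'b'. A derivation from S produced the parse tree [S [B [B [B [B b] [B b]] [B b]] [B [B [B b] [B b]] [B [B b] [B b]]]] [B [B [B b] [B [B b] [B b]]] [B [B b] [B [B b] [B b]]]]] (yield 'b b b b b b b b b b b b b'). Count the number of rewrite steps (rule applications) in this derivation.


Every bracketed nonterminal node [X ...] in the tree is produced by exactly one rule application.
Reading the tree off as a leftmost derivation:
  Step 1: S  =>  B B   (applied S -> B B)
  Step 2: B B  =>  B B B   (applied B -> B B)
  Step 3: B B B  =>  B B B B   (applied B -> B B)
  Step 4: B B B B  =>  B B B B B   (applied B -> B B)
  Step 5: B B B B B  =>  b B B B B   (applied B -> b)
  Step 6: b B B B B  =>  b b B B B   (applied B -> b)
  Step 7: b b B B B  =>  b b b B B   (applied B -> b)
  Step 8: b b b B B  =>  b b b B B B   (applied B -> B B)
  Step 9: b b b B B B  =>  b b b B B B B   (applied B -> B B)
  Step 10: b b b B B B B  =>  b b b b B B B   (applied B -> b)
  Step 11: b b b b B B B  =>  b b b b b B B   (applied B -> b)
  Step 12: b b b b b B B  =>  b b b b b B B B   (applied B -> B B)
  Step 13: b b b b b B B B  =>  b b b b b b B B   (applied B -> b)
  Step 14: b b b b b b B B  =>  b b b b b b b B   (applied B -> b)
  Step 15: b b b b b b b B  =>  b b b b b b b B B   (applied B -> B B)
  Step 16: b b b b b b b B B  =>  b b b b b b b B B B   (applied B -> B B)
  Step 17: b b b b b b b B B B  =>  b b b b b b b b B B   (applied B -> b)
  Step 18: b b b b b b b b B B  =>  b b b b b b b b B B B   (applied B -> B B)
  Step 19: b b b b b b b b B B B  =>  b b b b b b b b b B B   (applied B -> b)
  Step 20: b b b b b b b b b B B  =>  b b b b b b b b b b B   (applied B -> b)
  Step 21: b b b b b b b b b b B  =>  b b b b b b b b b b B B   (applied B -> B B)
  Step 22: b b b b b b b b b b B B  =>  b b b b b b b b b b b B   (applied B -> b)
  Step 23: b b b b b b b b b b b B  =>  b b b b b b b b b b b B B   (applied B -> B B)
  Step 24: b b b b b b b b b b b B B  =>  b b b b b b b b b b b b B   (applied B -> b)
  Step 25: b b b b b b b b b b b b B  =>  b b b b b b b b b b b b b   (applied B -> b)
Final yield: b b b b b b b b b b b b b
Total rewrite steps: 25

25


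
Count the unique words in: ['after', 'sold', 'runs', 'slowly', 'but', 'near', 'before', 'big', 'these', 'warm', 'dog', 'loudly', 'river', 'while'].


Listing all tokens and tracking unique types:
  Token 1: 'after' -> NEW (unique so far: 1)
  Token 2: 'sold' -> NEW (unique so far: 2)
  Token 3: 'runs' -> NEW (unique so far: 3)
  Token 4: 'slowly' -> NEW (unique so far: 4)
  Token 5: 'but' -> NEW (unique so far: 5)
  Token 6: 'near' -> NEW (unique so far: 6)
  Token 7: 'before' -> NEW (unique so far: 7)
  Token 8: 'big' -> NEW (unique so far: 8)
  Token 9: 'these' -> NEW (unique so far: 9)
  Token 10: 'warm' -> NEW (unique so far: 10)
  Token 11: 'dog' -> NEW (unique so far: 11)
  Token 12: 'loudly' -> NEW (unique so far: 12)
  Token 13: 'river' -> NEW (unique so far: 13)
  Token 14: 'while' -> NEW (unique so far: 14)
Unique types: ('after', 'before', 'big', 'but', 'dog', 'loudly', 'near', 'river', 'runs', 'slowly', 'sold', 'these', 'warm', 'while')
Vocabulary size: 14

14


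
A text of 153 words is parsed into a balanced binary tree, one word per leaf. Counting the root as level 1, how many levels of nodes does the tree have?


In a balanced binary tree with n leaves the deepest leaf is ceil(log2(n)) edges below the root,
so counting node levels inclusive of root and leaves gives ceil(log2(n)) + 1 levels.
log2(153) = 7.2574
ceil(7.2574) = 8
levels = 8 + 1 = 9

9


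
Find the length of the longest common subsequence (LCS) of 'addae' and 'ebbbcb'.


DP table for LCS of 'addae' and 'ebbbcb':
       e  b  b  b  c  b
    0  0  0  0  0  0  0
  a 0  0  0  0  0  0  0
  d 0  0  0  0  0  0  0
  d 0  0  0  0  0  0  0
  a 0  0  0  0  0  0  0
  e 0  1  1  1  1  1  1
LCS: 'e'
LCS length = 1

1


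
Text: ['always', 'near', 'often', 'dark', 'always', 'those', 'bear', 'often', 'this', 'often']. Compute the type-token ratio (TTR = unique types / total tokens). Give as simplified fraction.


Tokens: 10
Unique types: ('always', 'bear', 'dark', 'near', 'often', 'this', 'those') = 7
TTR = 7/10
Already in lowest terms.

7/10


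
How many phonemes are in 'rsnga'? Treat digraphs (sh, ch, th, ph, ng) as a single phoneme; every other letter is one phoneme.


Parsing 'rsnga' greedily, digraphs first:
  'r' -> consonant phoneme (phonemes so far: 1)
  's' -> consonant phoneme (phonemes so far: 2)
  'ng' -> digraph (1 consonant phoneme) (phonemes so far: 3)
  'a' -> vowel phoneme (phonemes so far: 4)
Total phonemes: 4

4


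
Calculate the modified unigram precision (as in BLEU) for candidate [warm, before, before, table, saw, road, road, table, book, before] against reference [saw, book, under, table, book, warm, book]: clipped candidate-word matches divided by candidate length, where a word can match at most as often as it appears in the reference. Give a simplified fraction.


Reference word counts: {'book': 3, 'saw': 1, 'table': 1, 'under': 1, 'warm': 1}
Checking each candidate word (with clipping):
  'warm' -> in reference (ref count 1, used 1/1) -> match (matches: 1)
  'before' -> not in reference -> no match (matches: 1)
  'before' -> not in reference -> no match (matches: 1)
  'table' -> in reference (ref count 1, used 1/1) -> match (matches: 2)
  'saw' -> in reference (ref count 1, used 1/1) -> match (matches: 3)
  'road' -> not in reference -> no match (matches: 3)
  'road' -> not in reference -> no match (matches: 3)
  'table' -> ref count 1 already used up (1/1) -> clipped, no match (matches: 3)
  'book' -> in reference (ref count 3, used 1/3) -> match (matches: 4)
  'before' -> not in reference -> no match (matches: 4)
Clipped matches: 4, Candidate length: 10
Precision = 4/10 = 2/5

2/5


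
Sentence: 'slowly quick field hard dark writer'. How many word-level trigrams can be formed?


Word trigrams from [6] words:
  Trigram 1: (slowly quick field)
  Trigram 2: (quick field hard)
  Trigram 3: (field hard dark)
  Trigram 4: (hard dark writer)
Total word trigrams: 6 - 2 = 4

4


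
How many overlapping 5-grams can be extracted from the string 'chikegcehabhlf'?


String 'chikegcehabhlf' has length L = 14.
Number of overlapping n-grams = L - n + 1
Substituting: 14 - 5 + 1 = 10

10


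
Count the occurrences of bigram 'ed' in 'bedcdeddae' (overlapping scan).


Scanning 'bedcdeddae' for bigram 'ed':
  Position 0: 'be' -> no
  Position 1: 'ed' -> MATCH
  Position 2: 'dc' -> no
  Position 3: 'cd' -> no
  Position 4: 'de' -> no
  Position 5: 'ed' -> MATCH
  Position 6: 'dd' -> no
  Position 7: 'da' -> no
  Position 8: 'ae' -> no
Total matches: 2

2


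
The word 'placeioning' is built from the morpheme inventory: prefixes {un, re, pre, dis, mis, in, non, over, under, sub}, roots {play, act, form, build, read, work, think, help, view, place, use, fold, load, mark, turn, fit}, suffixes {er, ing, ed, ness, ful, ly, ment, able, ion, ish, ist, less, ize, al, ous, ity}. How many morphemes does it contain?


Segmenting 'placeioning' against the inventory:
  'place' -> root (morpheme 1)
  'ion' -> suffix (morpheme 2)
  'ing' -> suffix (morpheme 3)
Total morphemes: 3

3


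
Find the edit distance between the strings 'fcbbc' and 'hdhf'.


Building DP table for s1='fcbbc' (len 5) and s2='hdhf' (len 4):
       h  d  h  f
    0  1  2  3  4
  f 1  1  2  3  3
  c 2  2  2  3  4
  b 3  3  3  3  4
  b 4  4  4  4  4
  c 5  5  5  5  5
Edit distance = dp[5][4] = 5

5


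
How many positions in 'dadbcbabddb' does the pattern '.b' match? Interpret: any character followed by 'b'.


Pattern: .b means any character followed by 'b'.
Scanning 'dadbcbabddb' position-by-position:
  Pos 0: window 'da' -> no
  Pos 1: window 'ad' -> no
  Pos 2: window 'db' -> MATCH
  Pos 3: window 'bc' -> no
  Pos 4: window 'cb' -> MATCH
  Pos 5: window 'ba' -> no
  Pos 6: window 'ab' -> MATCH
  Pos 7: window 'bd' -> no
  Pos 8: window 'dd' -> no
  Pos 9: window 'db' -> MATCH
  Pos 10: window 'b' -> no
Total matches: 4

4


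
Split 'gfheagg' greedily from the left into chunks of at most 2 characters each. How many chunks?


'gfheagg' has 7 characters.
Chunking with max size 2:
  Chunk 1: 'gf' (positions 0-1)
  Chunk 2: 'he' (positions 2-3)
  Chunk 3: 'ag' (positions 4-5)
  Chunk 4: 'g' (positions 6-6)
Total chunks: ceil(7 / 2) = 4

4


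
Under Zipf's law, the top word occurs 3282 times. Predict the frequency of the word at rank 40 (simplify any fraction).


Zipf's law: freq(rank) = f1 / rank
f1 = 3282, rank = 40
freq = 3282 / 40
GCD(3282, 40) = 2
Simplified: 1641/20

1641/20


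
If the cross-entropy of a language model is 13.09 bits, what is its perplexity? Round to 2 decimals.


Perplexity formula: PP = 2^H
H = 13.09
PP = 2^13.09
Decompose: 2^13.09 = 2^13 * 2^0.09
2^13 = 8192, 2^0.09 ~ 1.0643702
PP ~ 8192 * 1.0643702 = 8719.3206784
Rounded to 2 decimals: 8719.32

8719.32


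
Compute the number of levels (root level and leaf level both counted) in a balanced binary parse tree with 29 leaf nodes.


In a balanced binary tree with n leaves the deepest leaf is ceil(log2(n)) edges below the root,
so counting node levels inclusive of root and leaves gives ceil(log2(n)) + 1 levels.
log2(29) = 4.8580
ceil(4.8580) = 5
levels = 5 + 1 = 6

6
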